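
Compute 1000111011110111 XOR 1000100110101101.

XOR: 1 when bits differ
  1000111011110111
^ 1000100110101101
------------------
  0000011101011010
Decimal: 36599 ^ 35245 = 1882



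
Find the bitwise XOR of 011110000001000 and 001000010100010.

XOR: 1 when bits differ
  011110000001000
^ 001000010100010
-----------------
  010110010101010
Decimal: 15368 ^ 4258 = 11434



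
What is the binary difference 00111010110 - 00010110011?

Method 1 - Direct subtraction (column by column from the right: bit − bit − borrow-in; if negative, add 2 and borrow 1 from the next column):
borrow: 00001000110
        00111010110
-       00010110011
-------------------
        00100100011

Method 2 - Add two's complement:
Two's complement of 00010110011: invert → 11101001100, add 1 → 11101001101
  00111010110
+ 11101001101
-------------
 100100100011  (end carry out of the top bit = 1)
Discarding the end carry: 00100100011
Decimal check:
  00111010110 = 256 + 128 + 64 + 16 + 4 + 2 = 470
  00010110011 = 128 + 32 + 16 + 2 + 1 = 179
  470 - 179 = 291, and 00100100011 = 256 + 32 + 2 + 1 = 291 ✓



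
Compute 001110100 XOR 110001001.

XOR: 1 when bits differ
  001110100
^ 110001001
-----------
  111111101
Decimal: 116 ^ 393 = 509



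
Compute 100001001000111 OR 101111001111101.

OR: 1 when either bit is 1
  100001001000111
| 101111001111101
-----------------
  101111001111111
Decimal: 16967 | 24189 = 24191



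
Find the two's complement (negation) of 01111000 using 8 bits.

Original: 01111000
Step 1 - Invert all bits: 10000111
Step 2 - Add 1: 10001000
Verification: 01111000 + 10001000 = 100000000; discarding the end carry (carry out of the top bit) leaves the 8-bit value 00000000, as required for x + (-x)



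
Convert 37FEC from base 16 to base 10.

Expand by place value (powers of 16):
Digit values: F = 15, E = 14, C = 12
37FEC = 3 × 16^4 + 7 × 16^3 + 15 × 16^2 + 14 × 16^1 + 12 × 16^0
= 3 × 65536 + 7 × 4096 + 15 × 256 + 14 × 16 + 12 × 1
= 196608 + 28672 + 3840 + 224 + 12
= 229356



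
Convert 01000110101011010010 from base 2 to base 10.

Sum of powers of 2 for each 1-bit:
2^1 + 2^4 + 2^6 + 2^7 + 2^9 + 2^11 + 2^13 + 2^14 + 2^18
= 2 + 16 + 64 + 128 + 512 + 2048 + 8192 + 16384 + 262144
= 289490



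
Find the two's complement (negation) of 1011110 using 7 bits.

Original (sign bit 1, negative): 1011110
Step 1 - Invert all bits: 0100001
Step 2 - Add 1: 0100010
Verification: 1011110 + 0100010 = 10000000; discarding the end carry (carry out of the top bit) leaves the 7-bit value 0000000, as required for x + (-x)



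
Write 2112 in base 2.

Using repeated division by 2:
2112 ÷ 2 = 1056 remainder 0
1056 ÷ 2 = 528 remainder 0
528 ÷ 2 = 264 remainder 0
264 ÷ 2 = 132 remainder 0
132 ÷ 2 = 66 remainder 0
66 ÷ 2 = 33 remainder 0
33 ÷ 2 = 16 remainder 1
16 ÷ 2 = 8 remainder 0
8 ÷ 2 = 4 remainder 0
4 ÷ 2 = 2 remainder 0
2 ÷ 2 = 1 remainder 0
1 ÷ 2 = 0 remainder 1
Reading remainders bottom to top: 100001000000



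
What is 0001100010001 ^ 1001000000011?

XOR: 1 when bits differ
  0001100010001
^ 1001000000011
---------------
  1000100010010
Decimal: 785 ^ 4611 = 4370



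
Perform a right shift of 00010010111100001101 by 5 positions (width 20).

Original: 00010010111100001101 (decimal 77581)
Shift right by 5 positions
Drop the 5 low bits; fill with zeros on the left
Result: 00000000100101111000 (decimal 2424)
Equivalent: 77581 >> 5 = 77581 ÷ 2^5 = 2424



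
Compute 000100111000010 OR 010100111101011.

OR: 1 when either bit is 1
  000100111000010
| 010100111101011
-----------------
  010100111101011
Decimal: 2498 | 10731 = 10731



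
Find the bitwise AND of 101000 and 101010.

AND: 1 only when both bits are 1
  101000
& 101010
--------
  101000
Decimal: 40 & 42 = 40



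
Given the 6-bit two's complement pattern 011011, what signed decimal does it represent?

Binary: 011011
Sign bit: 0 (non-negative)
Read directly as an unsigned value:
011011 = 16 + 8 + 2 + 1 = 27
Value: 27



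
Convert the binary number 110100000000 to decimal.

Sum of powers of 2 for each 1-bit:
2^8 + 2^10 + 2^11
= 256 + 1024 + 2048
= 3328



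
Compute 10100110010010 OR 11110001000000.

OR: 1 when either bit is 1
  10100110010010
| 11110001000000
----------------
  11110111010010
Decimal: 10642 | 15424 = 15826



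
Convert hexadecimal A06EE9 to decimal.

Expand by place value (powers of 16):
Digit values: A = 10, E = 14
A06EE9 = 10 × 16^5 + 0 × 16^4 + 6 × 16^3 + 14 × 16^2 + 14 × 16^1 + 9 × 16^0
= 10 × 1048576 + 0 × 65536 + 6 × 4096 + 14 × 256 + 14 × 16 + 9 × 1
= 10485760 + 0 + 24576 + 3584 + 224 + 9
= 10514153



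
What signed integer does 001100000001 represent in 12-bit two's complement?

Binary: 001100000001
Sign bit: 0 (non-negative)
Read directly as an unsigned value:
001100000001 = 512 + 256 + 1 = 769
Value: 769



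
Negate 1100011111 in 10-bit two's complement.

Original (sign bit 1, negative): 1100011111
Step 1 - Invert all bits: 0011100000
Step 2 - Add 1: 0011100001
Verification: 1100011111 + 0011100001 = 10000000000; discarding the end carry (carry out of the top bit) leaves the 10-bit value 0000000000, as required for x + (-x)



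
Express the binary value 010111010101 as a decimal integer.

Sum of powers of 2 for each 1-bit:
2^0 + 2^2 + 2^4 + 2^6 + 2^7 + 2^8 + 2^10
= 1 + 4 + 16 + 64 + 128 + 256 + 1024
= 1493



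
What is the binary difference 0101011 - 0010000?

Method 1 - Direct subtraction (column by column from the right: bit − bit − borrow-in; if negative, add 2 and borrow 1 from the next column):
borrow: 0100000
        0101011
-       0010000
---------------
        0011011

Method 2 - Add two's complement:
Two's complement of 0010000: invert → 1101111, add 1 → 1110000
  0101011
+ 1110000
---------
 10011011  (end carry out of the top bit = 1)
Discarding the end carry: 0011011
Decimal check:
  0101011 = 32 + 8 + 2 + 1 = 43
  0010000 = 16
  43 - 16 = 27, and 0011011 = 16 + 8 + 2 + 1 = 27 ✓



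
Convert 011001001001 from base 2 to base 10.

Sum of powers of 2 for each 1-bit:
2^0 + 2^3 + 2^6 + 2^9 + 2^10
= 1 + 8 + 64 + 512 + 1024
= 1609



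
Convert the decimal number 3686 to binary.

Using repeated division by 2:
3686 ÷ 2 = 1843 remainder 0
1843 ÷ 2 = 921 remainder 1
921 ÷ 2 = 460 remainder 1
460 ÷ 2 = 230 remainder 0
230 ÷ 2 = 115 remainder 0
115 ÷ 2 = 57 remainder 1
57 ÷ 2 = 28 remainder 1
28 ÷ 2 = 14 remainder 0
14 ÷ 2 = 7 remainder 0
7 ÷ 2 = 3 remainder 1
3 ÷ 2 = 1 remainder 1
1 ÷ 2 = 0 remainder 1
Reading remainders bottom to top: 111001100110



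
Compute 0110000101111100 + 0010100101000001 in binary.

Add column by column from the right: bit + bit + carry-in; write the sum mod 2, carry 1 when the sum is 2 or 3.
carry:  1100001010000000
        0110000101111100
+       0010100101000001
------------------------
       01000101010111101
(the carry out of the leftmost column, 0, becomes the leading bit)
Decimal check:
  0110000101111100 = 16384 + 8192 + 256 + 64 + 32 + 16 + 8 + 4 = 24956
  0010100101000001 = 8192 + 2048 + 256 + 64 + 1 = 10561
  24956 + 10561 = 35517, and 01000101010111101 = 32768 + 2048 + 512 + 128 + 32 + 16 + 8 + 4 + 1 = 35517 ✓



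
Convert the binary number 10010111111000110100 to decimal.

Sum of powers of 2 for each 1-bit:
2^2 + 2^4 + 2^5 + 2^9 + 2^10 + 2^11 + 2^12 + 2^13 + 2^14 + 2^16 + 2^19
= 4 + 16 + 32 + 512 + 1024 + 2048 + 4096 + 8192 + 16384 + 65536 + 524288
= 622132



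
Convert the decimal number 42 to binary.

Using repeated division by 2:
42 ÷ 2 = 21 remainder 0
21 ÷ 2 = 10 remainder 1
10 ÷ 2 = 5 remainder 0
5 ÷ 2 = 2 remainder 1
2 ÷ 2 = 1 remainder 0
1 ÷ 2 = 0 remainder 1
Reading remainders bottom to top: 101010



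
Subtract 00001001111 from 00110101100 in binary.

Method 1 - Direct subtraction (column by column from the right: bit − bit − borrow-in; if negative, add 2 and borrow 1 from the next column):
borrow: 00010111110
        00110101100
-       00001001111
-------------------
        00101011101

Method 2 - Add two's complement:
Two's complement of 00001001111: invert → 11110110000, add 1 → 11110110001
  00110101100
+ 11110110001
-------------
 100101011101  (end carry out of the top bit = 1)
Discarding the end carry: 00101011101
Decimal check:
  00110101100 = 256 + 128 + 32 + 8 + 4 = 428
  00001001111 = 64 + 8 + 4 + 2 + 1 = 79
  428 - 79 = 349, and 00101011101 = 256 + 64 + 16 + 8 + 4 + 1 = 349 ✓



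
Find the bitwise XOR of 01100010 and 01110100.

XOR: 1 when bits differ
  01100010
^ 01110100
----------
  00010110
Decimal: 98 ^ 116 = 22



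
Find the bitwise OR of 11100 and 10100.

OR: 1 when either bit is 1
  11100
| 10100
-------
  11100
Decimal: 28 | 20 = 28



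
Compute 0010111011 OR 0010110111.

OR: 1 when either bit is 1
  0010111011
| 0010110111
------------
  0010111111
Decimal: 187 | 183 = 191



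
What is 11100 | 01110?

OR: 1 when either bit is 1
  11100
| 01110
-------
  11110
Decimal: 28 | 14 = 30



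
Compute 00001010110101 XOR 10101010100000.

XOR: 1 when bits differ
  00001010110101
^ 10101010100000
----------------
  10100000010101
Decimal: 693 ^ 10912 = 10261



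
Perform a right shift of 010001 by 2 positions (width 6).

Original: 010001 (decimal 17)
Shift right by 2 positions
Drop the 2 low bits; fill with zeros on the left
Result: 000100 (decimal 4)
Equivalent: 17 >> 2 = 17 ÷ 2^2 = 4



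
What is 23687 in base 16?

Using repeated division by 16 (digits 10–15 are A–F):
23687 ÷ 16 = 1480 remainder 7
1480 ÷ 16 = 92 remainder 8
92 ÷ 16 = 5 remainder 12 (C)
5 ÷ 16 = 0 remainder 5
Reading remainders bottom to top: 5C87



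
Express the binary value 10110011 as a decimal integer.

Sum of powers of 2 for each 1-bit:
2^0 + 2^1 + 2^4 + 2^5 + 2^7
= 1 + 2 + 16 + 32 + 128
= 179



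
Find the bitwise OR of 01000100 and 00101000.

OR: 1 when either bit is 1
  01000100
| 00101000
----------
  01101100
Decimal: 68 | 40 = 108



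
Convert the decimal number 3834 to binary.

Using repeated division by 2:
3834 ÷ 2 = 1917 remainder 0
1917 ÷ 2 = 958 remainder 1
958 ÷ 2 = 479 remainder 0
479 ÷ 2 = 239 remainder 1
239 ÷ 2 = 119 remainder 1
119 ÷ 2 = 59 remainder 1
59 ÷ 2 = 29 remainder 1
29 ÷ 2 = 14 remainder 1
14 ÷ 2 = 7 remainder 0
7 ÷ 2 = 3 remainder 1
3 ÷ 2 = 1 remainder 1
1 ÷ 2 = 0 remainder 1
Reading remainders bottom to top: 111011111010



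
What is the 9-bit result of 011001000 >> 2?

Original: 011001000 (decimal 200)
Shift right by 2 positions
Drop the 2 low bits; fill with zeros on the left
Result: 000110010 (decimal 50)
Equivalent: 200 >> 2 = 200 ÷ 2^2 = 50



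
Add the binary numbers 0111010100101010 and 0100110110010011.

Add column by column from the right: bit + bit + carry-in; write the sum mod 2, carry 1 when the sum is 2 or 3.
carry:  1111101000000100
        0111010100101010
+       0100110110010011
------------------------
       01100001010111101
(the carry out of the leftmost column, 0, becomes the leading bit)
Decimal check:
  0111010100101010 = 16384 + 8192 + 4096 + 1024 + 256 + 32 + 8 + 2 = 29994
  0100110110010011 = 16384 + 2048 + 1024 + 256 + 128 + 16 + 2 + 1 = 19859
  29994 + 19859 = 49853, and 01100001010111101 = 32768 + 16384 + 512 + 128 + 32 + 16 + 8 + 4 + 1 = 49853 ✓



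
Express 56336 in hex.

Using repeated division by 16 (digits 10–15 are A–F):
56336 ÷ 16 = 3521 remainder 0
3521 ÷ 16 = 220 remainder 1
220 ÷ 16 = 13 remainder 12 (C)
13 ÷ 16 = 0 remainder 13 (D)
Reading remainders bottom to top: DC10



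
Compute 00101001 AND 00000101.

AND: 1 only when both bits are 1
  00101001
& 00000101
----------
  00000001
Decimal: 41 & 5 = 1



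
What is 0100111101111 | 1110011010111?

OR: 1 when either bit is 1
  0100111101111
| 1110011010111
---------------
  1110111111111
Decimal: 2543 | 7383 = 7679



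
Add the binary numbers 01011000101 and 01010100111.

Add column by column from the right: bit + bit + carry-in; write the sum mod 2, carry 1 when the sum is 2 or 3.
carry:  10100001110
        01011000101
+       01010100111
-------------------
       010101101100
(the carry out of the leftmost column, 0, becomes the leading bit)
Decimal check:
  01011000101 = 512 + 128 + 64 + 4 + 1 = 709
  01010100111 = 512 + 128 + 32 + 4 + 2 + 1 = 679
  709 + 679 = 1388, and 010101101100 = 1024 + 256 + 64 + 32 + 8 + 4 = 1388 ✓



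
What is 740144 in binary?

Using repeated division by 2:
740144 ÷ 2 = 370072 remainder 0
370072 ÷ 2 = 185036 remainder 0
185036 ÷ 2 = 92518 remainder 0
92518 ÷ 2 = 46259 remainder 0
46259 ÷ 2 = 23129 remainder 1
23129 ÷ 2 = 11564 remainder 1
11564 ÷ 2 = 5782 remainder 0
5782 ÷ 2 = 2891 remainder 0
2891 ÷ 2 = 1445 remainder 1
1445 ÷ 2 = 722 remainder 1
722 ÷ 2 = 361 remainder 0
361 ÷ 2 = 180 remainder 1
180 ÷ 2 = 90 remainder 0
90 ÷ 2 = 45 remainder 0
45 ÷ 2 = 22 remainder 1
22 ÷ 2 = 11 remainder 0
11 ÷ 2 = 5 remainder 1
5 ÷ 2 = 2 remainder 1
2 ÷ 2 = 1 remainder 0
1 ÷ 2 = 0 remainder 1
Reading remainders bottom to top: 10110100101100110000



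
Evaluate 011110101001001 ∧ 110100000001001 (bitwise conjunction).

AND: 1 only when both bits are 1
  011110101001001
& 110100000001001
-----------------
  010100000001001
Decimal: 15689 & 26633 = 10249



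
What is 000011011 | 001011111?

OR: 1 when either bit is 1
  000011011
| 001011111
-----------
  001011111
Decimal: 27 | 95 = 95



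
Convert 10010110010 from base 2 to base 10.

Sum of powers of 2 for each 1-bit:
2^1 + 2^4 + 2^5 + 2^7 + 2^10
= 2 + 16 + 32 + 128 + 1024
= 1202



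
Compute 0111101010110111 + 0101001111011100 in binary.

Add column by column from the right: bit + bit + carry-in; write the sum mod 2, carry 1 when the sum is 2 or 3.
carry:  1110011111111000
        0111101010110111
+       0101001111011100
------------------------
       01100111010010011
(the carry out of the leftmost column, 0, becomes the leading bit)
Decimal check:
  0111101010110111 = 16384 + 8192 + 4096 + 2048 + 512 + 128 + 32 + 16 + 4 + 2 + 1 = 31415
  0101001111011100 = 16384 + 4096 + 512 + 256 + 128 + 64 + 16 + 8 + 4 = 21468
  31415 + 21468 = 52883, and 01100111010010011 = 32768 + 16384 + 2048 + 1024 + 512 + 128 + 16 + 2 + 1 = 52883 ✓



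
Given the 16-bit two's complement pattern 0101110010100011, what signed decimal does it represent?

Binary: 0101110010100011
Sign bit: 0 (non-negative)
Read directly as an unsigned value:
0101110010100011 = 16384 + 4096 + 2048 + 1024 + 128 + 32 + 2 + 1 = 23715
Value: 23715



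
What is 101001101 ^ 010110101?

XOR: 1 when bits differ
  101001101
^ 010110101
-----------
  111111000
Decimal: 333 ^ 181 = 504



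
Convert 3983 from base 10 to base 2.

Using repeated division by 2:
3983 ÷ 2 = 1991 remainder 1
1991 ÷ 2 = 995 remainder 1
995 ÷ 2 = 497 remainder 1
497 ÷ 2 = 248 remainder 1
248 ÷ 2 = 124 remainder 0
124 ÷ 2 = 62 remainder 0
62 ÷ 2 = 31 remainder 0
31 ÷ 2 = 15 remainder 1
15 ÷ 2 = 7 remainder 1
7 ÷ 2 = 3 remainder 1
3 ÷ 2 = 1 remainder 1
1 ÷ 2 = 0 remainder 1
Reading remainders bottom to top: 111110001111



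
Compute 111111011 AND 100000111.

AND: 1 only when both bits are 1
  111111011
& 100000111
-----------
  100000011
Decimal: 507 & 263 = 259



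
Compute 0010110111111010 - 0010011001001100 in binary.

Method 1 - Direct subtraction (column by column from the right: bit − bit − borrow-in; if negative, add 2 and borrow 1 from the next column):
borrow: 0000110000011000
        0010110111111010
-       0010011001001100
------------------------
        0000011110101110

Method 2 - Add two's complement:
Two's complement of 0010011001001100: invert → 1101100110110011, add 1 → 1101100110110100
  0010110111111010
+ 1101100110110100
------------------
 10000011110101110  (end carry out of the top bit = 1)
Discarding the end carry: 0000011110101110
Decimal check:
  0010110111111010 = 8192 + 2048 + 1024 + 256 + 128 + 64 + 32 + 16 + 8 + 2 = 11770
  0010011001001100 = 8192 + 1024 + 512 + 64 + 8 + 4 = 9804
  11770 - 9804 = 1966, and 0000011110101110 = 1024 + 512 + 256 + 128 + 32 + 8 + 4 + 2 = 1966 ✓



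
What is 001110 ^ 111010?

XOR: 1 when bits differ
  001110
^ 111010
--------
  110100
Decimal: 14 ^ 58 = 52



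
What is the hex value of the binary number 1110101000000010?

Group into 4-bit nibbles from right:
  1110 = E
  1010 = A
  0000 = 0
  0010 = 2
Result: EA02



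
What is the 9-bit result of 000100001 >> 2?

Original: 000100001 (decimal 33)
Shift right by 2 positions
Drop the 2 low bits; fill with zeros on the left
Result: 000001000 (decimal 8)
Equivalent: 33 >> 2 = 33 ÷ 2^2 = 8



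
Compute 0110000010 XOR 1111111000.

XOR: 1 when bits differ
  0110000010
^ 1111111000
------------
  1001111010
Decimal: 386 ^ 1016 = 634



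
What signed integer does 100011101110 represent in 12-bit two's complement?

Binary: 100011101110
Sign bit: 1 (negative)
Invert: 011100010001
Add 1:  011100010010
Magnitude: 011100010010 = 1024 + 512 + 256 + 16 + 2 = 1810
Value: -1810



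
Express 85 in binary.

Using repeated division by 2:
85 ÷ 2 = 42 remainder 1
42 ÷ 2 = 21 remainder 0
21 ÷ 2 = 10 remainder 1
10 ÷ 2 = 5 remainder 0
5 ÷ 2 = 2 remainder 1
2 ÷ 2 = 1 remainder 0
1 ÷ 2 = 0 remainder 1
Reading remainders bottom to top: 1010101



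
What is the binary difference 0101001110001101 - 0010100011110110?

Method 1 - Direct subtraction (column by column from the right: bit − bit − borrow-in; if negative, add 2 and borrow 1 from the next column):
borrow: 0101000111101100
        0101001110001101
-       0010100011110110
------------------------
        0010101010010111

Method 2 - Add two's complement:
Two's complement of 0010100011110110: invert → 1101011100001001, add 1 → 1101011100001010
  0101001110001101
+ 1101011100001010
------------------
 10010101010010111  (end carry out of the top bit = 1)
Discarding the end carry: 0010101010010111
Decimal check:
  0101001110001101 = 16384 + 4096 + 512 + 256 + 128 + 8 + 4 + 1 = 21389
  0010100011110110 = 8192 + 2048 + 128 + 64 + 32 + 16 + 4 + 2 = 10486
  21389 - 10486 = 10903, and 0010101010010111 = 8192 + 2048 + 512 + 128 + 16 + 4 + 2 + 1 = 10903 ✓



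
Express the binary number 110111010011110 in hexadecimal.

Group into 4-bit nibbles from right:
  0110 = 6
  1110 = E
  1001 = 9
  1110 = E
Result: 6E9E



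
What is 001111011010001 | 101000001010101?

OR: 1 when either bit is 1
  001111011010001
| 101000001010101
-----------------
  101111011010101
Decimal: 7889 | 20565 = 24277



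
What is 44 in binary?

Using repeated division by 2:
44 ÷ 2 = 22 remainder 0
22 ÷ 2 = 11 remainder 0
11 ÷ 2 = 5 remainder 1
5 ÷ 2 = 2 remainder 1
2 ÷ 2 = 1 remainder 0
1 ÷ 2 = 0 remainder 1
Reading remainders bottom to top: 101100



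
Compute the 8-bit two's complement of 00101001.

Original: 00101001
Step 1 - Invert all bits: 11010110
Step 2 - Add 1: 11010111
Verification: 00101001 + 11010111 = 100000000; discarding the end carry (carry out of the top bit) leaves the 8-bit value 00000000, as required for x + (-x)



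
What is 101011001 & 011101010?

AND: 1 only when both bits are 1
  101011001
& 011101010
-----------
  001001000
Decimal: 345 & 234 = 72



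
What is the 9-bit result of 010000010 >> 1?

Original: 010000010 (decimal 130)
Shift right by 1 position
Drop the 1 low bit; fill with zero on the left
Result: 001000001 (decimal 65)
Equivalent: 130 >> 1 = 130 ÷ 2^1 = 65



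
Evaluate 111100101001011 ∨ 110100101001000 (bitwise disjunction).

OR: 1 when either bit is 1
  111100101001011
| 110100101001000
-----------------
  111100101001011
Decimal: 31051 | 26952 = 31051



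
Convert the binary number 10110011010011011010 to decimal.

Sum of powers of 2 for each 1-bit:
2^1 + 2^3 + 2^4 + 2^6 + 2^7 + 2^10 + 2^12 + 2^13 + 2^16 + 2^17 + 2^19
= 2 + 8 + 16 + 64 + 128 + 1024 + 4096 + 8192 + 65536 + 131072 + 524288
= 734426



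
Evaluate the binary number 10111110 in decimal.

Sum of powers of 2 for each 1-bit:
2^1 + 2^2 + 2^3 + 2^4 + 2^5 + 2^7
= 2 + 4 + 8 + 16 + 32 + 128
= 190



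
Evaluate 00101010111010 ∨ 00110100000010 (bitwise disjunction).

OR: 1 when either bit is 1
  00101010111010
| 00110100000010
----------------
  00111110111010
Decimal: 2746 | 3330 = 4026



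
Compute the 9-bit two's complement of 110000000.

Original (sign bit 1, negative): 110000000
Step 1 - Invert all bits: 001111111
Step 2 - Add 1: 010000000
Verification: 110000000 + 010000000 = 1000000000; discarding the end carry (carry out of the top bit) leaves the 9-bit value 000000000, as required for x + (-x)



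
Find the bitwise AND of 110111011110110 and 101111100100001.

AND: 1 only when both bits are 1
  110111011110110
& 101111100100001
-----------------
  100111000100000
Decimal: 28406 & 24353 = 20000



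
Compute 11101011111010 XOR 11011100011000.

XOR: 1 when bits differ
  11101011111010
^ 11011100011000
----------------
  00110111100010
Decimal: 15098 ^ 14104 = 3554



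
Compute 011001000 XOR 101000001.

XOR: 1 when bits differ
  011001000
^ 101000001
-----------
  110001001
Decimal: 200 ^ 321 = 393



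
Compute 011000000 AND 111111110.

AND: 1 only when both bits are 1
  011000000
& 111111110
-----------
  011000000
Decimal: 192 & 510 = 192



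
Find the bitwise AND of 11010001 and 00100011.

AND: 1 only when both bits are 1
  11010001
& 00100011
----------
  00000001
Decimal: 209 & 35 = 1



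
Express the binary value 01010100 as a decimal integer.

Sum of powers of 2 for each 1-bit:
2^2 + 2^4 + 2^6
= 4 + 16 + 64
= 84



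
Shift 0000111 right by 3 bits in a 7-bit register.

Original: 0000111 (decimal 7)
Shift right by 3 positions
Drop the 3 low bits; fill with zeros on the left
Result: 0000000 (decimal 0)
Equivalent: 7 >> 3 = 7 ÷ 2^3 = 0



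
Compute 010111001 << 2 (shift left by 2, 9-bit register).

Original: 010111001 (decimal 185)
Shift left by 2 positions
Append 2 zeros on the right and drop the 2 high bits that overflow the 9-bit width
Result: 011100100 (decimal 228)
Equivalent: 185 << 2 = 185 × 2^2 = 740, truncated to 9 bits = 228



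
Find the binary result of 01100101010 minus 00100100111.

Method 1 - Direct subtraction (column by column from the right: bit − bit − borrow-in; if negative, add 2 and borrow 1 from the next column):
borrow: 00000001110
        01100101010
-       00100100111
-------------------
        01000000011

Method 2 - Add two's complement:
Two's complement of 00100100111: invert → 11011011000, add 1 → 11011011001
  01100101010
+ 11011011001
-------------
 101000000011  (end carry out of the top bit = 1)
Discarding the end carry: 01000000011
Decimal check:
  01100101010 = 512 + 256 + 32 + 8 + 2 = 810
  00100100111 = 256 + 32 + 4 + 2 + 1 = 295
  810 - 295 = 515, and 01000000011 = 512 + 2 + 1 = 515 ✓



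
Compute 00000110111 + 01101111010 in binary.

Add column by column from the right: bit + bit + carry-in; write the sum mod 2, carry 1 when the sum is 2 or 3.
carry:  00011111100
        00000110111
+       01101111010
-------------------
       001110110001
(the carry out of the leftmost column, 0, becomes the leading bit)
Decimal check:
  00000110111 = 32 + 16 + 4 + 2 + 1 = 55
  01101111010 = 512 + 256 + 64 + 32 + 16 + 8 + 2 = 890
  55 + 890 = 945, and 001110110001 = 512 + 256 + 128 + 32 + 16 + 1 = 945 ✓



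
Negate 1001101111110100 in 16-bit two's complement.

Original (sign bit 1, negative): 1001101111110100
Step 1 - Invert all bits: 0110010000001011
Step 2 - Add 1: 0110010000001100
Verification: 1001101111110100 + 0110010000001100 = 10000000000000000; discarding the end carry (carry out of the top bit) leaves the 16-bit value 0000000000000000, as required for x + (-x)



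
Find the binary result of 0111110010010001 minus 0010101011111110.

Method 1 - Direct subtraction (column by column from the right: bit − bit − borrow-in; if negative, add 2 and borrow 1 from the next column):
borrow: 0000011111111100
        0111110010010001
-       0010101011111110
------------------------
        0101000110010011

Method 2 - Add two's complement:
Two's complement of 0010101011111110: invert → 1101010100000001, add 1 → 1101010100000010
  0111110010010001
+ 1101010100000010
------------------
 10101000110010011  (end carry out of the top bit = 1)
Discarding the end carry: 0101000110010011
Decimal check:
  0111110010010001 = 16384 + 8192 + 4096 + 2048 + 1024 + 128 + 16 + 1 = 31889
  0010101011111110 = 8192 + 2048 + 512 + 128 + 64 + 32 + 16 + 8 + 4 + 2 = 11006
  31889 - 11006 = 20883, and 0101000110010011 = 16384 + 4096 + 256 + 128 + 16 + 2 + 1 = 20883 ✓



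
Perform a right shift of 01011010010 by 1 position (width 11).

Original: 01011010010 (decimal 722)
Shift right by 1 position
Drop the 1 low bit; fill with zero on the left
Result: 00101101001 (decimal 361)
Equivalent: 722 >> 1 = 722 ÷ 2^1 = 361



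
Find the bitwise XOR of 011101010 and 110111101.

XOR: 1 when bits differ
  011101010
^ 110111101
-----------
  101010111
Decimal: 234 ^ 445 = 343



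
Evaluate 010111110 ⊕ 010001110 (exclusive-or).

XOR: 1 when bits differ
  010111110
^ 010001110
-----------
  000110000
Decimal: 190 ^ 142 = 48



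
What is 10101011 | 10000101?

OR: 1 when either bit is 1
  10101011
| 10000101
----------
  10101111
Decimal: 171 | 133 = 175



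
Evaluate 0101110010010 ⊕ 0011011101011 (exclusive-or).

XOR: 1 when bits differ
  0101110010010
^ 0011011101011
---------------
  0110101111001
Decimal: 2962 ^ 1771 = 3449



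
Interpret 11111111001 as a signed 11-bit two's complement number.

Binary: 11111111001
Sign bit: 1 (negative)
Invert: 00000000110
Add 1:  00000000111
Magnitude: 00000000111 = 4 + 2 + 1 = 7
Value: -7



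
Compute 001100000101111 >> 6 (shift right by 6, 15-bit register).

Original: 001100000101111 (decimal 6191)
Shift right by 6 positions
Drop the 6 low bits; fill with zeros on the left
Result: 000000001100000 (decimal 96)
Equivalent: 6191 >> 6 = 6191 ÷ 2^6 = 96



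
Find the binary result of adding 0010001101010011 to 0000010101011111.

Add column by column from the right: bit + bit + carry-in; write the sum mod 2, carry 1 when the sum is 2 or 3.
carry:  0000111010111110
        0010001101010011
+       0000010101011111
------------------------
       00010100010110010
(the carry out of the leftmost column, 0, becomes the leading bit)
Decimal check:
  0010001101010011 = 8192 + 512 + 256 + 64 + 16 + 2 + 1 = 9043
  0000010101011111 = 1024 + 256 + 64 + 16 + 8 + 4 + 2 + 1 = 1375
  9043 + 1375 = 10418, and 00010100010110010 = 8192 + 2048 + 128 + 32 + 16 + 2 = 10418 ✓



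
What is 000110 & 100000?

AND: 1 only when both bits are 1
  000110
& 100000
--------
  000000
Decimal: 6 & 32 = 0



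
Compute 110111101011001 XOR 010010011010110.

XOR: 1 when bits differ
  110111101011001
^ 010010011010110
-----------------
  100101110001111
Decimal: 28505 ^ 9430 = 19343



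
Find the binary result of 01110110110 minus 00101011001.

Method 1 - Direct subtraction (column by column from the right: bit − bit − borrow-in; if negative, add 2 and borrow 1 from the next column):
borrow: 00010110010
        01110110110
-       00101011001
-------------------
        01001011101

Method 2 - Add two's complement:
Two's complement of 00101011001: invert → 11010100110, add 1 → 11010100111
  01110110110
+ 11010100111
-------------
 101001011101  (end carry out of the top bit = 1)
Discarding the end carry: 01001011101
Decimal check:
  01110110110 = 512 + 256 + 128 + 32 + 16 + 4 + 2 = 950
  00101011001 = 256 + 64 + 16 + 8 + 1 = 345
  950 - 345 = 605, and 01001011101 = 512 + 64 + 16 + 8 + 4 + 1 = 605 ✓



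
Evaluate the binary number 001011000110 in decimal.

Sum of powers of 2 for each 1-bit:
2^1 + 2^2 + 2^6 + 2^7 + 2^9
= 2 + 4 + 64 + 128 + 512
= 710



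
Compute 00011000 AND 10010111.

AND: 1 only when both bits are 1
  00011000
& 10010111
----------
  00010000
Decimal: 24 & 151 = 16



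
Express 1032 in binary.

Using repeated division by 2:
1032 ÷ 2 = 516 remainder 0
516 ÷ 2 = 258 remainder 0
258 ÷ 2 = 129 remainder 0
129 ÷ 2 = 64 remainder 1
64 ÷ 2 = 32 remainder 0
32 ÷ 2 = 16 remainder 0
16 ÷ 2 = 8 remainder 0
8 ÷ 2 = 4 remainder 0
4 ÷ 2 = 2 remainder 0
2 ÷ 2 = 1 remainder 0
1 ÷ 2 = 0 remainder 1
Reading remainders bottom to top: 10000001000



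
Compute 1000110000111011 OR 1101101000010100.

OR: 1 when either bit is 1
  1000110000111011
| 1101101000010100
------------------
  1101111000111111
Decimal: 35899 | 55828 = 56895



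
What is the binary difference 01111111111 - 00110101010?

Method 1 - Direct subtraction (column by column from the right: bit − bit − borrow-in; if negative, add 2 and borrow 1 from the next column):
borrow: 00000000000
        01111111111
-       00110101010
-------------------
        01001010101

Method 2 - Add two's complement:
Two's complement of 00110101010: invert → 11001010101, add 1 → 11001010110
  01111111111
+ 11001010110
-------------
 101001010101  (end carry out of the top bit = 1)
Discarding the end carry: 01001010101
Decimal check:
  01111111111 = 512 + 256 + 128 + 64 + 32 + 16 + 8 + 4 + 2 + 1 = 1023
  00110101010 = 256 + 128 + 32 + 8 + 2 = 426
  1023 - 426 = 597, and 01001010101 = 512 + 64 + 16 + 4 + 1 = 597 ✓



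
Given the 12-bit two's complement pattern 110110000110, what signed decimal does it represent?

Binary: 110110000110
Sign bit: 1 (negative)
Invert: 001001111001
Add 1:  001001111010
Magnitude: 001001111010 = 512 + 64 + 32 + 16 + 8 + 2 = 634
Value: -634



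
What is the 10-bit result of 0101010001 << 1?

Original: 0101010001 (decimal 337)
Shift left by 1 position
Append 1 zero on the right
Result: 1010100010 (decimal 674)
Equivalent: 337 << 1 = 337 × 2^1 = 674



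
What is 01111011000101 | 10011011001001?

OR: 1 when either bit is 1
  01111011000101
| 10011011001001
----------------
  11111011001101
Decimal: 7877 | 9929 = 16077



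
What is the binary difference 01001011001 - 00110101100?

Method 1 - Direct subtraction (column by column from the right: bit − bit − borrow-in; if negative, add 2 and borrow 1 from the next column):
borrow: 01101011000
        01001011001
-       00110101100
-------------------
        00010101101

Method 2 - Add two's complement:
Two's complement of 00110101100: invert → 11001010011, add 1 → 11001010100
  01001011001
+ 11001010100
-------------
 100010101101  (end carry out of the top bit = 1)
Discarding the end carry: 00010101101
Decimal check:
  01001011001 = 512 + 64 + 16 + 8 + 1 = 601
  00110101100 = 256 + 128 + 32 + 8 + 4 = 428
  601 - 428 = 173, and 00010101101 = 128 + 32 + 8 + 4 + 1 = 173 ✓



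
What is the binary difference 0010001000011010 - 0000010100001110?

Method 1 - Direct subtraction (column by column from the right: bit − bit − borrow-in; if negative, add 2 and borrow 1 from the next column):
borrow: 0011101000011000
        0010001000011010
-       0000010100001110
------------------------
        0001110100001100

Method 2 - Add two's complement:
Two's complement of 0000010100001110: invert → 1111101011110001, add 1 → 1111101011110010
  0010001000011010
+ 1111101011110010
------------------
 10001110100001100  (end carry out of the top bit = 1)
Discarding the end carry: 0001110100001100
Decimal check:
  0010001000011010 = 8192 + 512 + 16 + 8 + 2 = 8730
  0000010100001110 = 1024 + 256 + 8 + 4 + 2 = 1294
  8730 - 1294 = 7436, and 0001110100001100 = 4096 + 2048 + 1024 + 256 + 8 + 4 = 7436 ✓



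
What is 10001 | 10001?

OR: 1 when either bit is 1
  10001
| 10001
-------
  10001
Decimal: 17 | 17 = 17



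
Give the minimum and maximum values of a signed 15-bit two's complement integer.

For 15-bit two's complement:
Minimum: -2^14 = -16384
Maximum: 2^14 - 1 = 16383



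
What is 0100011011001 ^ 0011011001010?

XOR: 1 when bits differ
  0100011011001
^ 0011011001010
---------------
  0111000010011
Decimal: 2265 ^ 1738 = 3603



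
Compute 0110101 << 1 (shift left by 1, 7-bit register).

Original: 0110101 (decimal 53)
Shift left by 1 position
Append 1 zero on the right
Result: 1101010 (decimal 106)
Equivalent: 53 << 1 = 53 × 2^1 = 106



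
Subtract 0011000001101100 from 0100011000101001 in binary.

Method 1 - Direct subtraction (column by column from the right: bit − bit − borrow-in; if negative, add 2 and borrow 1 from the next column):
borrow: 0110001111111000
        0100011000101001
-       0011000001101100
------------------------
        0001010110111101

Method 2 - Add two's complement:
Two's complement of 0011000001101100: invert → 1100111110010011, add 1 → 1100111110010100
  0100011000101001
+ 1100111110010100
------------------
 10001010110111101  (end carry out of the top bit = 1)
Discarding the end carry: 0001010110111101
Decimal check:
  0100011000101001 = 16384 + 1024 + 512 + 32 + 8 + 1 = 17961
  0011000001101100 = 8192 + 4096 + 64 + 32 + 8 + 4 = 12396
  17961 - 12396 = 5565, and 0001010110111101 = 4096 + 1024 + 256 + 128 + 32 + 16 + 8 + 4 + 1 = 5565 ✓



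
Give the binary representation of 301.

Using repeated division by 2:
301 ÷ 2 = 150 remainder 1
150 ÷ 2 = 75 remainder 0
75 ÷ 2 = 37 remainder 1
37 ÷ 2 = 18 remainder 1
18 ÷ 2 = 9 remainder 0
9 ÷ 2 = 4 remainder 1
4 ÷ 2 = 2 remainder 0
2 ÷ 2 = 1 remainder 0
1 ÷ 2 = 0 remainder 1
Reading remainders bottom to top: 100101101



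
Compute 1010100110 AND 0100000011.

AND: 1 only when both bits are 1
  1010100110
& 0100000011
------------
  0000000010
Decimal: 678 & 259 = 2



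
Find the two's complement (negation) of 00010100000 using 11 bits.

Original: 00010100000
Step 1 - Invert all bits: 11101011111
Step 2 - Add 1: 11101100000
Verification: 00010100000 + 11101100000 = 100000000000; discarding the end carry (carry out of the top bit) leaves the 11-bit value 00000000000, as required for x + (-x)



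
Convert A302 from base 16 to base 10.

Expand by place value (powers of 16):
Digit values: A = 10
A302 = 10 × 16^3 + 3 × 16^2 + 0 × 16^1 + 2 × 16^0
= 10 × 4096 + 3 × 256 + 0 × 16 + 2 × 1
= 40960 + 768 + 0 + 2
= 41730



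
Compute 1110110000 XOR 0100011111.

XOR: 1 when bits differ
  1110110000
^ 0100011111
------------
  1010101111
Decimal: 944 ^ 287 = 687



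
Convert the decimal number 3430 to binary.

Using repeated division by 2:
3430 ÷ 2 = 1715 remainder 0
1715 ÷ 2 = 857 remainder 1
857 ÷ 2 = 428 remainder 1
428 ÷ 2 = 214 remainder 0
214 ÷ 2 = 107 remainder 0
107 ÷ 2 = 53 remainder 1
53 ÷ 2 = 26 remainder 1
26 ÷ 2 = 13 remainder 0
13 ÷ 2 = 6 remainder 1
6 ÷ 2 = 3 remainder 0
3 ÷ 2 = 1 remainder 1
1 ÷ 2 = 0 remainder 1
Reading remainders bottom to top: 110101100110



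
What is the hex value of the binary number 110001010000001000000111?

Group into 4-bit nibbles from right:
  1100 = C
  0101 = 5
  0000 = 0
  0010 = 2
  0000 = 0
  0111 = 7
Result: C50207



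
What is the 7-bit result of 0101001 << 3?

Original: 0101001 (decimal 41)
Shift left by 3 positions
Append 3 zeros on the right and drop the 3 high bits that overflow the 7-bit width
Result: 1001000 (decimal 72)
Equivalent: 41 << 3 = 41 × 2^3 = 328, truncated to 7 bits = 72



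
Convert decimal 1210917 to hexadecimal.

Using repeated division by 16 (digits 10–15 are A–F):
1210917 ÷ 16 = 75682 remainder 5
75682 ÷ 16 = 4730 remainder 2
4730 ÷ 16 = 295 remainder 10 (A)
295 ÷ 16 = 18 remainder 7
18 ÷ 16 = 1 remainder 2
1 ÷ 16 = 0 remainder 1
Reading remainders bottom to top: 127A25



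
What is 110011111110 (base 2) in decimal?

Sum of powers of 2 for each 1-bit:
2^1 + 2^2 + 2^3 + 2^4 + 2^5 + 2^6 + 2^7 + 2^10 + 2^11
= 2 + 4 + 8 + 16 + 32 + 64 + 128 + 1024 + 2048
= 3326



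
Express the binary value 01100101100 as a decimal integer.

Sum of powers of 2 for each 1-bit:
2^2 + 2^3 + 2^5 + 2^8 + 2^9
= 4 + 8 + 32 + 256 + 512
= 812



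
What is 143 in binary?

Using repeated division by 2:
143 ÷ 2 = 71 remainder 1
71 ÷ 2 = 35 remainder 1
35 ÷ 2 = 17 remainder 1
17 ÷ 2 = 8 remainder 1
8 ÷ 2 = 4 remainder 0
4 ÷ 2 = 2 remainder 0
2 ÷ 2 = 1 remainder 0
1 ÷ 2 = 0 remainder 1
Reading remainders bottom to top: 10001111



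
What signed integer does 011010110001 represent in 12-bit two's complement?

Binary: 011010110001
Sign bit: 0 (non-negative)
Read directly as an unsigned value:
011010110001 = 1024 + 512 + 128 + 32 + 16 + 1 = 1713
Value: 1713



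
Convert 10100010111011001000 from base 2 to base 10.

Sum of powers of 2 for each 1-bit:
2^3 + 2^6 + 2^7 + 2^9 + 2^10 + 2^11 + 2^13 + 2^17 + 2^19
= 8 + 64 + 128 + 512 + 1024 + 2048 + 8192 + 131072 + 524288
= 667336



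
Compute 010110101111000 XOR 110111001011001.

XOR: 1 when bits differ
  010110101111000
^ 110111001011001
-----------------
  100001100100001
Decimal: 11640 ^ 28249 = 17185



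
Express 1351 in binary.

Using repeated division by 2:
1351 ÷ 2 = 675 remainder 1
675 ÷ 2 = 337 remainder 1
337 ÷ 2 = 168 remainder 1
168 ÷ 2 = 84 remainder 0
84 ÷ 2 = 42 remainder 0
42 ÷ 2 = 21 remainder 0
21 ÷ 2 = 10 remainder 1
10 ÷ 2 = 5 remainder 0
5 ÷ 2 = 2 remainder 1
2 ÷ 2 = 1 remainder 0
1 ÷ 2 = 0 remainder 1
Reading remainders bottom to top: 10101000111



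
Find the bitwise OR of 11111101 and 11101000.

OR: 1 when either bit is 1
  11111101
| 11101000
----------
  11111101
Decimal: 253 | 232 = 253



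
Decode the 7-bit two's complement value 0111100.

Binary: 0111100
Sign bit: 0 (non-negative)
Read directly as an unsigned value:
0111100 = 32 + 16 + 8 + 4 = 60
Value: 60



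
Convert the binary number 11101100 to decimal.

Sum of powers of 2 for each 1-bit:
2^2 + 2^3 + 2^5 + 2^6 + 2^7
= 4 + 8 + 32 + 64 + 128
= 236



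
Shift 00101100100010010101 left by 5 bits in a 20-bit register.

Original: 00101100100010010101 (decimal 182421)
Shift left by 5 positions
Append 5 zeros on the right and drop the 5 high bits that overflow the 20-bit width
Result: 10010001001010100000 (decimal 594592)
Equivalent: 182421 << 5 = 182421 × 2^5 = 5837472, truncated to 20 bits = 594592



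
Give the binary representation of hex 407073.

Convert each hex digit to 4 bits:
  4 = 0100
  0 = 0000
  7 = 0111
  0 = 0000
  7 = 0111
  3 = 0011
Concatenate: 010000000111000001110011



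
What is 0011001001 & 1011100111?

AND: 1 only when both bits are 1
  0011001001
& 1011100111
------------
  0011000001
Decimal: 201 & 743 = 193



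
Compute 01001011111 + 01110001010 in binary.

Add column by column from the right: bit + bit + carry-in; write the sum mod 2, carry 1 when the sum is 2 or 3.
carry:  10000111100
        01001011111
+       01110001010
-------------------
       010111101001
(the carry out of the leftmost column, 0, becomes the leading bit)
Decimal check:
  01001011111 = 512 + 64 + 16 + 8 + 4 + 2 + 1 = 607
  01110001010 = 512 + 256 + 128 + 8 + 2 = 906
  607 + 906 = 1513, and 010111101001 = 1024 + 256 + 128 + 64 + 32 + 8 + 1 = 1513 ✓



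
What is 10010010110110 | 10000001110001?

OR: 1 when either bit is 1
  10010010110110
| 10000001110001
----------------
  10010011110111
Decimal: 9398 | 8305 = 9463



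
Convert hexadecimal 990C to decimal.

Expand by place value (powers of 16):
Digit values: C = 12
990C = 9 × 16^3 + 9 × 16^2 + 0 × 16^1 + 12 × 16^0
= 9 × 4096 + 9 × 256 + 0 × 16 + 12 × 1
= 36864 + 2304 + 0 + 12
= 39180



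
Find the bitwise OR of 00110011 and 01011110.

OR: 1 when either bit is 1
  00110011
| 01011110
----------
  01111111
Decimal: 51 | 94 = 127



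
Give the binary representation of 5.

Using repeated division by 2:
5 ÷ 2 = 2 remainder 1
2 ÷ 2 = 1 remainder 0
1 ÷ 2 = 0 remainder 1
Reading remainders bottom to top: 101



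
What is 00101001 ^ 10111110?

XOR: 1 when bits differ
  00101001
^ 10111110
----------
  10010111
Decimal: 41 ^ 190 = 151

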